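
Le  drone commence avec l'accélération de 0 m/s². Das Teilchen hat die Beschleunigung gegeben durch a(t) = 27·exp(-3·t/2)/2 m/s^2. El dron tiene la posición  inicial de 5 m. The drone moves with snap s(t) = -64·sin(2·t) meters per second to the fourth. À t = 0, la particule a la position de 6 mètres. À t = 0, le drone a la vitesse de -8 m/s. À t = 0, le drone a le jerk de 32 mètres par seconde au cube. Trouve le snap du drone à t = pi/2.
En utilisant s(t) = -64·sin(2·t) et en substituant t = pi/2, nous trouvons s = 0.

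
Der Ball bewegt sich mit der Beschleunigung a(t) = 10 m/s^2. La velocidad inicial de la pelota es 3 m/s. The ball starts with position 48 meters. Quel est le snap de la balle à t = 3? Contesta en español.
Debemos derivar nuestra ecuación de la aceleración a(t) = 10 2 veces. La derivada de la aceleración da la sacudida: j(t) = 0. Tomando d/dt de j(t), encontramos s(t) = 0. De la ecuación del snap s(t) = 0, sustituimos t = 3 para obtener s = 0.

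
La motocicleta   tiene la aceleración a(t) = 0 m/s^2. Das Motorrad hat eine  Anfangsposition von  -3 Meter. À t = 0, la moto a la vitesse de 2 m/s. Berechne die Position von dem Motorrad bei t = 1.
Wir müssen die Stammfunktion unserer Gleichung für die Beschleunigung a(t) = 0 2-mal finden. Mit ∫a(t)dt und Anwendung von v(0) = 2, finden wir v(t) = 2. Mit ∫v(t)dt und Anwendung von x(0) = -3, finden wir x(t) = 2·t - 3. Aus der Gleichung für die Position x(t) = 2·t - 3, setzen wir t = 1 ein und erhalten x = -1.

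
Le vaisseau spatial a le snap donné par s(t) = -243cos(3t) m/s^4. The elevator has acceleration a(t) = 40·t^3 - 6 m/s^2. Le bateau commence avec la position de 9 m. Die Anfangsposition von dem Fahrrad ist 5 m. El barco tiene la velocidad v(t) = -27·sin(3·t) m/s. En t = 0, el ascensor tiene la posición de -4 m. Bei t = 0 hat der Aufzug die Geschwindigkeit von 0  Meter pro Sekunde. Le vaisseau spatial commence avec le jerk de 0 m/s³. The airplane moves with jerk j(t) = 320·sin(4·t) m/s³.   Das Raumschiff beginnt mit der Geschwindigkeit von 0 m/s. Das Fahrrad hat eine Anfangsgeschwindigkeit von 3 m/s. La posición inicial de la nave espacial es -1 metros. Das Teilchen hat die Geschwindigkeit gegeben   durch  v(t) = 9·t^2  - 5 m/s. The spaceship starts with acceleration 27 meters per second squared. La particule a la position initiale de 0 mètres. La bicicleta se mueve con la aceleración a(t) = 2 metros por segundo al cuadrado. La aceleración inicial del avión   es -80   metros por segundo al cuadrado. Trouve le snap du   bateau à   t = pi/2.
En partant de la vitesse v(t) = -27·sin(3·t), nous prenons 3 dérivées. La dérivée de la vitesse donne l'accélération: a(t) = -81·cos(3·t). En dérivant l'accélération, nous obtenons le jerk: j(t) = 243·sin(3·t). En prenant d/dt de j(t), nous trouvons s(t) = 729·cos(3·t). Nous avons le snap s(t) = 729·cos(3·t). En substituant t = pi/2: s(pi/2) = 0.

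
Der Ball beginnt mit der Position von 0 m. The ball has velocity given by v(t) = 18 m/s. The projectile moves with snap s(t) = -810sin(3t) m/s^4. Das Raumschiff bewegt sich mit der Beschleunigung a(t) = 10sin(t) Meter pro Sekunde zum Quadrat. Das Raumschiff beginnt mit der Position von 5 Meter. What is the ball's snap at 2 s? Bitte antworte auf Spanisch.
Debemos derivar nuestra ecuación de la velocidad v(t) = 18 3 veces. Tomando d/dt de v(t), encontramos a(t) = 0. Tomando d/dt de a(t), encontramos j(t) = 0. La derivada de la sacudida da el snap: s(t) = 0. Tenemos el snap s(t) = 0. Sustituyendo t = 2: s(2) = 0.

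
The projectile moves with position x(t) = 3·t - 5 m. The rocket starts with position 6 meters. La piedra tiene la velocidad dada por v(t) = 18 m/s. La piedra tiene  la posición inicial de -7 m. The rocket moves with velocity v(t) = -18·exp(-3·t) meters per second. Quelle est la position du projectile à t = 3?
De l'équation de la position x(t) = 3·t - 5, nous substituons t = 3 pour obtenir x = 4.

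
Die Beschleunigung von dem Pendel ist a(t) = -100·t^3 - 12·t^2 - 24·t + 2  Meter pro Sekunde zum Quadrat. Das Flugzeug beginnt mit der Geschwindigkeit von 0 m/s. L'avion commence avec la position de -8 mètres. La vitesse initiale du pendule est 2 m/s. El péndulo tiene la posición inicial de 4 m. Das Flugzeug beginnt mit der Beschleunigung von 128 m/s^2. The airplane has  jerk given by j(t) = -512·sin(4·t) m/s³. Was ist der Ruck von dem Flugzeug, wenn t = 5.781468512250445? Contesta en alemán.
Wir haben den Ruck j(t) = -512·sin(4·t). Durch Einsetzen von t = 5.781468512250445: j(5.781468512250445) = 464.086145976519.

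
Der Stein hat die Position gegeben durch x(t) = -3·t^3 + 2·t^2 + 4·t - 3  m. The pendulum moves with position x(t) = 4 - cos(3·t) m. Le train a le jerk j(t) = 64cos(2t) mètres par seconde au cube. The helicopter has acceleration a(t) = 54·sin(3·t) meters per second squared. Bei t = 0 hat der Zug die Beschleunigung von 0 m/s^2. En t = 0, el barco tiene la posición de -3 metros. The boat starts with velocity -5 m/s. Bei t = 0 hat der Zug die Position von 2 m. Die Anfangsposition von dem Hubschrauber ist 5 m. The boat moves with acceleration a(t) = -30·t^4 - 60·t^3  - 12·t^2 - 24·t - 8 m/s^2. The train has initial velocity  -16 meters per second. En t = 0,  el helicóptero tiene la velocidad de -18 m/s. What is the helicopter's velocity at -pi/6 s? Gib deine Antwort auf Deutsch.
Um dies zu lösen, müssen wir 1 Integral unserer Gleichung für die Beschleunigung a(t) = 54·sin(3·t) finden. Das Integral von der Beschleunigung, mit v(0) = -18, ergibt die Geschwindigkeit: v(t) = -18·cos(3·t). Aus der Gleichung für die Geschwindigkeit v(t) = -18·cos(3·t), setzen wir t = -pi/6 ein und erhalten v = 0.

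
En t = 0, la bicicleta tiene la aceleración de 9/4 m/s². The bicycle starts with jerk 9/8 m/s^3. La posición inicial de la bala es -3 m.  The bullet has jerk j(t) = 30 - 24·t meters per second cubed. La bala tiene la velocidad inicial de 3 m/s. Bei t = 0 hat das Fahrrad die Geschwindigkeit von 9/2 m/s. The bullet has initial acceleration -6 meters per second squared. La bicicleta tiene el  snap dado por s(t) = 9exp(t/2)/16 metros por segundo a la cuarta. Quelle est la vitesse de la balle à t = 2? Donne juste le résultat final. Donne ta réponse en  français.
La vitesse à t = 2 est v = 19.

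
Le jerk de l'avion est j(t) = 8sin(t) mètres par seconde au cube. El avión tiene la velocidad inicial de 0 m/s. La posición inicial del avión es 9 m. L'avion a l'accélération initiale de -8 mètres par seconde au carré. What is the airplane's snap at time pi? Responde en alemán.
Wir müssen unsere Gleichung für den Ruck j(t) = 8·sin(t) 1-mal ableiten. Durch Ableiten von dem Ruck erhalten wir den Snap: s(t) = 8·cos(t). Aus der Gleichung für den Snap s(t) = 8·cos(t), setzen wir t = pi ein und erhalten s = -8.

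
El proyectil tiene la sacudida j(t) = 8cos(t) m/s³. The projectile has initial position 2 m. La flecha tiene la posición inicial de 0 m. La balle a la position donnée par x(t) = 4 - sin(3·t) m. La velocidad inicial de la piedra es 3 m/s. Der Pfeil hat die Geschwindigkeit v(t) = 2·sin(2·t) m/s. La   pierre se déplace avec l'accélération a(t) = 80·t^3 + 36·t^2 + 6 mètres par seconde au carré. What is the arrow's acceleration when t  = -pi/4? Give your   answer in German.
Um dies zu lösen, müssen wir 1 Ableitung unserer Gleichung für die Geschwindigkeit v(t) = 2·sin(2·t) nehmen. Die Ableitung von der Geschwindigkeit ergibt die Beschleunigung: a(t) = 4·cos(2·t). Aus der Gleichung für die Beschleunigung a(t) = 4·cos(2·t), setzen wir t = -pi/4 ein und erhalten a = 0.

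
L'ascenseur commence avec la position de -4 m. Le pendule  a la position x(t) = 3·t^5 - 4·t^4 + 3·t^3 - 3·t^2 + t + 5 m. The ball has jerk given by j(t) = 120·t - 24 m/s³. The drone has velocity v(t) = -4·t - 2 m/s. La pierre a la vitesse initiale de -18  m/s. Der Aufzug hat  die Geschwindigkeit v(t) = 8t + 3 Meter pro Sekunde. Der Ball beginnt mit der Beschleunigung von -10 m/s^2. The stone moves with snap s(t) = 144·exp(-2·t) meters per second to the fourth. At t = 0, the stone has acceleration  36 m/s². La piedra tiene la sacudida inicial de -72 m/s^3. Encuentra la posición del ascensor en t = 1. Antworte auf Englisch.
Starting from velocity v(t) = 8·t + 3, we take 1 antiderivative. The antiderivative of velocity, with x(0) = -4, gives position: x(t) = 4·t^2 + 3·t - 4. Using x(t) = 4·t^2 + 3·t - 4 and substituting t = 1, we find x = 3.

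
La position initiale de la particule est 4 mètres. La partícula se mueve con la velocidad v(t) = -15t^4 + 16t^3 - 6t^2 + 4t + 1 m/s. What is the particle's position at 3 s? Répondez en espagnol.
Necesitamos integrar nuestra ecuación de la velocidad v(t) = -15·t^4 + 16·t^3 - 6·t^2 + 4·t + 1 1 vez. La antiderivada de la velocidad es la posición. Usando x(0) = 4, obtenemos x(t) = -3·t^5 + 4·t^4 - 2·t^3 + 2·t^2 + t + 4. De la ecuación de la posición x(t) = -3·t^5 + 4·t^4 - 2·t^3 + 2·t^2 + t + 4, sustituimos t = 3 para obtener x = -434.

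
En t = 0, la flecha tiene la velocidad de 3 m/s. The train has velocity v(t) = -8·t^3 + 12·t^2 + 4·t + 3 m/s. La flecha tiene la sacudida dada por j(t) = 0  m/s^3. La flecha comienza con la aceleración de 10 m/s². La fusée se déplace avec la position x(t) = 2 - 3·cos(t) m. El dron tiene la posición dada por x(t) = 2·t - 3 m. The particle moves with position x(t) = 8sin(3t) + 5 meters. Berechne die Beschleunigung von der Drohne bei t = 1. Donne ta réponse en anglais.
Starting from position x(t) = 2·t - 3, we take 2 derivatives. The derivative of position gives velocity: v(t) = 2. The derivative of velocity gives acceleration: a(t) = 0. We have acceleration a(t) = 0. Substituting t = 1: a(1) = 0.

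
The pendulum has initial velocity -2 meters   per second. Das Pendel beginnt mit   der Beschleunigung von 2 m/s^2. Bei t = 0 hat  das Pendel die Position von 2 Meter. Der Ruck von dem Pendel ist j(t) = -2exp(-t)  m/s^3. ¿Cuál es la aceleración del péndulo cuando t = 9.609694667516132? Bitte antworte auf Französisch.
En partant du jerk j(t) = -2·exp(-t), nous prenons 1 intégrale. En intégrant le jerk et en utilisant la condition initiale a(0) = 2, nous obtenons a(t) = 2·exp(-t). Nous avons l'accélération a(t) = 2·exp(-t). En substituant t = 9.609694667516132: a(9.609694667516132) = 0.000134150602889760.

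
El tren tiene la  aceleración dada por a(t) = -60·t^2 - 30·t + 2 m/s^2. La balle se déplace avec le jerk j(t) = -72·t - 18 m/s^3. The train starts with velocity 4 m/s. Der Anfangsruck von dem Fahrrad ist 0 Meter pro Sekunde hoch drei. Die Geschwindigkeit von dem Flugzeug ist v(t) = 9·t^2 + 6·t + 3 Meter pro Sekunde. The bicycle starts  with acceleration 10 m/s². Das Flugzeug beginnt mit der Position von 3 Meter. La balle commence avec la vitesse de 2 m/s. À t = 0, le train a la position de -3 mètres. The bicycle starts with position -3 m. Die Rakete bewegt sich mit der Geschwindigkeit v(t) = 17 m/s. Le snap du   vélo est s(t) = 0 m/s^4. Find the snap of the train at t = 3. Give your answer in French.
Pour résoudre ceci, nous devons prendre 2 dérivées de notre équation de l'accélération a(t) = -60·t^2 - 30·t + 2. En prenant d/dt de a(t), nous trouvons j(t) = -120·t - 30. En dérivant le jerk, nous obtenons le snap: s(t) = -120. En utilisant s(t) = -120 et en substituant t = 3, nous trouvons s = -120.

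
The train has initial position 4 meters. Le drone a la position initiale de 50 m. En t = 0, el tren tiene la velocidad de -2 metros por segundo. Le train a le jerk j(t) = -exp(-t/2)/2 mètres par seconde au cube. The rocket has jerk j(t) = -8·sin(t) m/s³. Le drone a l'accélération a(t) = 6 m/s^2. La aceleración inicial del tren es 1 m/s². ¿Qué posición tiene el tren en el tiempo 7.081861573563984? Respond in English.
To find the answer, we compute 3 integrals of j(t) = -exp(-t/2)/2. Finding the antiderivative of j(t) and using a(0) = 1: a(t) = exp(-t/2). Taking ∫a(t)dt and applying v(0) = -2, we find v(t) = -2·exp(-t/2). The antiderivative of velocity is position. Using x(0) = 4, we get x(t) = 4·exp(-t/2). We have position x(t) = 4·exp(-t/2). Substituting t = 7.081861573563984: x(7.081861573563984) = 0.115945337700002.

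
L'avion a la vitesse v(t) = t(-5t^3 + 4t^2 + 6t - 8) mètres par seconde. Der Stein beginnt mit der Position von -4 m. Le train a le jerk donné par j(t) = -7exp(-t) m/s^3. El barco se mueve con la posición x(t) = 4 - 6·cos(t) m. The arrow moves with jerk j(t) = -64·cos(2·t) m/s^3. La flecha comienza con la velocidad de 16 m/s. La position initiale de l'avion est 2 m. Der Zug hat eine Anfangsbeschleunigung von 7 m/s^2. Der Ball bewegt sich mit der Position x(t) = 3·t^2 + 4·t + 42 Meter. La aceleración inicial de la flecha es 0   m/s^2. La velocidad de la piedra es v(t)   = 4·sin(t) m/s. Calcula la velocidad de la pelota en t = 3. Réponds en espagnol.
Debemos derivar nuestra ecuación de la posición x(t) = 3·t^2 + 4·t + 42 1 vez. La derivada de la posición da la velocidad: v(t) = 6·t + 4. De la ecuación de la velocidad v(t) = 6·t + 4, sustituimos t = 3 para obtener v = 22.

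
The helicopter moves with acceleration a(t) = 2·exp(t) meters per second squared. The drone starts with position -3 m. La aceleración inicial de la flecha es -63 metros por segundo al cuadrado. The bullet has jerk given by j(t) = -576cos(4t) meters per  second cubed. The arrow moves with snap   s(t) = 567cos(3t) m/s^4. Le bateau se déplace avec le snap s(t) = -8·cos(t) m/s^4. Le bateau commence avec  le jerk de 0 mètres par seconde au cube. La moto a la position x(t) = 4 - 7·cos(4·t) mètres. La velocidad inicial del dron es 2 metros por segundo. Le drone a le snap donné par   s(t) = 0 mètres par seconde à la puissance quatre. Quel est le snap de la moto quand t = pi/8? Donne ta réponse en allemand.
Um dies zu lösen, müssen wir 4 Ableitungen unserer Gleichung für die Position x(t) = 4 - 7·cos(4·t) nehmen. Mit d/dt von x(t) finden wir v(t) = 28·sin(4·t). Durch Ableiten von der Geschwindigkeit erhalten wir die Beschleunigung: a(t) = 112·cos(4·t). Mit d/dt von a(t) finden wir j(t) = -448·sin(4·t). Durch Ableiten von dem Ruck erhalten wir den Snap: s(t) = -1792·cos(4·t). Mit s(t) = -1792·cos(4·t) und Einsetzen von t = pi/8, finden wir s = 0.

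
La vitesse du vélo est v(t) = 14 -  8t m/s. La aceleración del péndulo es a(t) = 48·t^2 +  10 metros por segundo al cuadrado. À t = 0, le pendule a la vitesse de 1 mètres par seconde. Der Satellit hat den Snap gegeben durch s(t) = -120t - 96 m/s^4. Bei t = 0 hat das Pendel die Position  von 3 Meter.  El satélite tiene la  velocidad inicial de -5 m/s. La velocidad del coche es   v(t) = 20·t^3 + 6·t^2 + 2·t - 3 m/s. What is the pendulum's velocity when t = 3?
Starting from acceleration a(t) = 48·t^2 + 10, we take 1 integral. Finding the integral of a(t) and using v(0) = 1: v(t) = 16·t^3 + 10·t + 1. From the given velocity equation v(t) = 16·t^3 + 10·t + 1, we substitute t = 3 to get v = 463.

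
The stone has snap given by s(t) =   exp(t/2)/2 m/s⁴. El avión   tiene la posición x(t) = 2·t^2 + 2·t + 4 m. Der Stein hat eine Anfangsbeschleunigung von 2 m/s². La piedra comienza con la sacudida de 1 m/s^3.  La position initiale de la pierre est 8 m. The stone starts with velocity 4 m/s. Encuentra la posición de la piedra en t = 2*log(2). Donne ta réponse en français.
Nous devons trouver l'intégrale de notre équation du snap s(t) = exp(t/2)/2 4 fois. En prenant ∫s(t)dt et en appliquant j(0) = 1, nous trouvons j(t) = exp(t/2). L'intégrale du jerk est l'accélération. En utilisant a(0) = 2, nous obtenons a(t) = 2·exp(t/2). En intégrant l'accélération et en utilisant la condition initiale v(0) = 4, nous obtenons v(t) = 4·exp(t/2). La primitive de la vitesse est la position. En utilisant x(0) = 8, nous obtenons x(t) = 8·exp(t/2). De l'équation de la position x(t) = 8·exp(t/2), nous substituons t = 2*log(2) pour obtenir x = 16.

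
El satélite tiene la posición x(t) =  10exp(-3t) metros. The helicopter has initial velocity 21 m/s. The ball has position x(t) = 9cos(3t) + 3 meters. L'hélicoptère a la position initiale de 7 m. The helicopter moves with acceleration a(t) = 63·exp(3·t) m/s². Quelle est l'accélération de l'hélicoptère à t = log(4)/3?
Nous avons l'accélération a(t) = 63·exp(3·t). En substituant t = log(4)/3: a(log(4)/3) = 252.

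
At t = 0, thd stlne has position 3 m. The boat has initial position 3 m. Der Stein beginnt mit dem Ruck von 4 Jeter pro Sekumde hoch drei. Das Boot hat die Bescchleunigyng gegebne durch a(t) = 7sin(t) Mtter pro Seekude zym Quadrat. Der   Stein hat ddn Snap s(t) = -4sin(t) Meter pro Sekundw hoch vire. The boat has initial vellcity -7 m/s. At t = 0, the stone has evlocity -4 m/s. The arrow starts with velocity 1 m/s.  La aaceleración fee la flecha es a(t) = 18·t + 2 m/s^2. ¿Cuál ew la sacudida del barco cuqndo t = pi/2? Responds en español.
Partiendo de la aceleración a(t) = 7·sin(t), tomamos 1 derivada. La derivada de la aceleración da la sacudida: j(t) = 7·cos(t). Usando j(t) = 7·cos(t) y sustituyendo t = pi/2, encontramos j = 0.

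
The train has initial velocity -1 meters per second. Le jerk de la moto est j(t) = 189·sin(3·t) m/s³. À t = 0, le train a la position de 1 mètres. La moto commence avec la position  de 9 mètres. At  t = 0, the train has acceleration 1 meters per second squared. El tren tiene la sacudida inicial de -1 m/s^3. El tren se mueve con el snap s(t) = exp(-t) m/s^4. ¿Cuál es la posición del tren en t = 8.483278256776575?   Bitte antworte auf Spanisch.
Debemos encontrar la integral de nuestra ecuación del snap s(t) = exp(-t) 4 veces. Tomando ∫s(t)dt y aplicando j(0) = -1, encontramos j(t) = -exp(-t). Tomando ∫j(t)dt y aplicando a(0) = 1, encontramos a(t) = exp(-t). La integral de la aceleración, con v(0) = -1, da la velocidad: v(t) = -exp(-t). Tomando ∫v(t)dt y aplicando x(0) = 1, encontramos x(t) = exp(-t). De la ecuación de la posición x(t) = exp(-t), sustituimos t = 8.483278256776575 para obtener x = 0.000206899320631765.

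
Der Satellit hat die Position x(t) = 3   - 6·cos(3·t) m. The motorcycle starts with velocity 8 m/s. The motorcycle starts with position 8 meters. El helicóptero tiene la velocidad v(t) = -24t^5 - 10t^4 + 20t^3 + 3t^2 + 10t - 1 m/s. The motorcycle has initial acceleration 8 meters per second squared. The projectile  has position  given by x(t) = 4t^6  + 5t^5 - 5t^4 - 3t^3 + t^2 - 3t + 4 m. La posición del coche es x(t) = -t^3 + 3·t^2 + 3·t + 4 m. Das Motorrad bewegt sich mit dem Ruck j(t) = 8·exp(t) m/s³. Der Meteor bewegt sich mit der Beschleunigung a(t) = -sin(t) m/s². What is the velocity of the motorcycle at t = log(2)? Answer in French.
Pour résoudre ceci, nous devons prendre 2 intégrales de notre équation du jerk j(t) = 8·exp(t). L'intégrale du jerk, avec a(0) = 8, donne l'accélération: a(t) = 8·exp(t). La primitive de l'accélération est la vitesse. En utilisant v(0) = 8, nous obtenons v(t) = 8·exp(t). Nous avons la vitesse v(t) = 8·exp(t). En substituant t = log(2): v(log(2)) = 16.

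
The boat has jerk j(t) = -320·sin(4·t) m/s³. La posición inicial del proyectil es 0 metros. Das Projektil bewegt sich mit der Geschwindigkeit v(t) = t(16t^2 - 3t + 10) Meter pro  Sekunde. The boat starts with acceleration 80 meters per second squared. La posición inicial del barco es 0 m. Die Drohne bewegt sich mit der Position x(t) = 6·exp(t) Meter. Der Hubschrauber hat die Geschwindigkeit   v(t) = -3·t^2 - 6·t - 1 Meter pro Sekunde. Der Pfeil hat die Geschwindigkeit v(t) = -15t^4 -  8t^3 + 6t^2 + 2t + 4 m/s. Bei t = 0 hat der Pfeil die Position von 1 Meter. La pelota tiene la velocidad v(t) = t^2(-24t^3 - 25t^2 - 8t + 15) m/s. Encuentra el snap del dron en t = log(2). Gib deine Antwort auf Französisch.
En partant de la position x(t) = 6·exp(t), nous prenons 4 dérivées. La dérivée de la position donne la vitesse: v(t) = 6·exp(t). La dérivée de la vitesse donne l'accélération: a(t) = 6·exp(t). En prenant d/dt de a(t), nous trouvons j(t) = 6·exp(t). En dérivant le jerk, nous obtenons le snap: s(t) = 6·exp(t). Nous avons le snap s(t) = 6·exp(t). En substituant t = log(2): s(log(2)) = 12.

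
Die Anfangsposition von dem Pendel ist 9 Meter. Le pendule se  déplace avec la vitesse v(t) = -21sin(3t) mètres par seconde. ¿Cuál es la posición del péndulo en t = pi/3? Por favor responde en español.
Debemos encontrar la integral de nuestra ecuación de la velocidad v(t) = -21·sin(3·t) 1 vez. Tomando ∫v(t)dt y aplicando x(0) = 9, encontramos x(t) = 7·cos(3·t) + 2. De la ecuación de la posición x(t) = 7·cos(3·t) + 2, sustituimos t = pi/3 para obtener x = -5.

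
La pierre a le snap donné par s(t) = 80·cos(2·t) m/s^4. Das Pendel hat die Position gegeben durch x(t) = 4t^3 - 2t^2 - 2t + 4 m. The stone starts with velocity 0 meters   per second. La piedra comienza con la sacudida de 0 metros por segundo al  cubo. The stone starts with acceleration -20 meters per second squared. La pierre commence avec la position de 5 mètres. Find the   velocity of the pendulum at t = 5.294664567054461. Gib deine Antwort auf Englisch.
To solve this, we need to take 1 derivative of our position equation x(t) = 4·t^3 - 2·t^2 - 2·t + 4. Taking d/dt of x(t), we find v(t) = 12·t^2 - 4·t - 2. We have velocity v(t) = 12·t^2 - 4·t - 2. Substituting t = 5.294664567054461: v(5.294664567054461) = 313.223016263246.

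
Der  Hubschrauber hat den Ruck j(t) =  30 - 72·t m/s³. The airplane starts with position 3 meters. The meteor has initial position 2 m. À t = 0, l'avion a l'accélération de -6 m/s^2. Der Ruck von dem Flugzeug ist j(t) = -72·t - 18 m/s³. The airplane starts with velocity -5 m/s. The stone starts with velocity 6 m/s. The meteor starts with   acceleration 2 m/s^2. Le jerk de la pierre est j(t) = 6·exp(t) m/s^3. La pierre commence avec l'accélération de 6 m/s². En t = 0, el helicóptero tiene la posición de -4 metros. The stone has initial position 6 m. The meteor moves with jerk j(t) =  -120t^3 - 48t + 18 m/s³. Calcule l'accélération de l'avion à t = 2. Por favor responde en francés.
Nous devons trouver l'intégrale de notre équation du jerk j(t) = -72·t - 18 1 fois. L'intégrale du jerk, avec a(0) = -6, donne l'accélération: a(t) = -36·t^2 - 18·t - 6. Nous avons l'accélération a(t) = -36·t^2 - 18·t - 6. En substituant t = 2: a(2) = -186.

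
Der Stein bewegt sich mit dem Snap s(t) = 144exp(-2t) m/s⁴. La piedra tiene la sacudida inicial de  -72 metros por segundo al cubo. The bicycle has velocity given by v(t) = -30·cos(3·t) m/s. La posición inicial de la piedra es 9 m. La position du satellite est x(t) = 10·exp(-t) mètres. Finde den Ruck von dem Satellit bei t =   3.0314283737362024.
Wir müssen unsere Gleichung für die Position x(t) = 10·exp(-t) 3-mal ableiten. Mit d/dt von x(t) finden wir v(t) = -10·exp(-t). Die Ableitung von der Geschwindigkeit ergibt die Beschleunigung: a(t) = 10·exp(-t). Mit d/dt von a(t) finden wir j(t) = -10·exp(-t). Mit j(t) = -10·exp(-t) und Einsetzen von t = 3.0314283737362024, finden wir j = -0.482466746020891.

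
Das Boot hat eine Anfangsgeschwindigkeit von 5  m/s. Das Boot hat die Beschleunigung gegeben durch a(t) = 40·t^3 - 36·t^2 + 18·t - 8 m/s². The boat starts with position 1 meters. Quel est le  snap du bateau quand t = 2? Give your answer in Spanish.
Partiendo de la aceleración a(t) = 40·t^3 - 36·t^2 + 18·t - 8, tomamos 2 derivadas. Tomando d/dt de a(t), encontramos j(t) = 120·t^2 - 72·t + 18. La derivada de la sacudida da el snap: s(t) = 240·t - 72. Tenemos el snap s(t) = 240·t - 72. Sustituyendo t = 2: s(2) = 408.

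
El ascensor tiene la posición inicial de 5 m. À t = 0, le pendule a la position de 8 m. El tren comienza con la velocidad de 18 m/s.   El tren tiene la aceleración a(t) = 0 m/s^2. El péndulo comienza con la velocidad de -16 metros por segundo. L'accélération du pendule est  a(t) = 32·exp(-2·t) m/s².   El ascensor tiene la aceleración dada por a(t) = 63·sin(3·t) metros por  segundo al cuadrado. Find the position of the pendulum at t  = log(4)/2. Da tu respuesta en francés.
En partant de l'accélération a(t) = 32·exp(-2·t), nous prenons 2 intégrales. En intégrant l'accélération et en utilisant la condition initiale v(0) = -16, nous obtenons v(t) = -16·exp(-2·t). L'intégrale de la vitesse est la position. En utilisant x(0) = 8, nous obtenons x(t) = 8·exp(-2·t). Nous avons la position x(t) = 8·exp(-2·t). En substituant t = log(4)/2: x(log(4)/2) = 2.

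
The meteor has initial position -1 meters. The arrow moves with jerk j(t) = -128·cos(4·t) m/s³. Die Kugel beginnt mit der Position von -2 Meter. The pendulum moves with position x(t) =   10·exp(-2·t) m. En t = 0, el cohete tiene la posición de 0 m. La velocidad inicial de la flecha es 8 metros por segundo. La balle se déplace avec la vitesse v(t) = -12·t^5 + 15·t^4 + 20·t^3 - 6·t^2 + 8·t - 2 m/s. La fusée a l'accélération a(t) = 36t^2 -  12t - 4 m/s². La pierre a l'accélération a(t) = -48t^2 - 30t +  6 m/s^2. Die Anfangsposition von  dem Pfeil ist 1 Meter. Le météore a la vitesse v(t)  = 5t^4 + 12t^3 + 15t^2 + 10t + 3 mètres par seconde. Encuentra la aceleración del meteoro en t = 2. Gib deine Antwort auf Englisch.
Starting from velocity v(t) = 5·t^4 + 12·t^3 + 15·t^2 + 10·t + 3, we take 1 derivative. Differentiating velocity, we get acceleration: a(t) = 20·t^3 + 36·t^2 + 30·t + 10. We have acceleration a(t) = 20·t^3 + 36·t^2 + 30·t + 10. Substituting t = 2: a(2) = 374.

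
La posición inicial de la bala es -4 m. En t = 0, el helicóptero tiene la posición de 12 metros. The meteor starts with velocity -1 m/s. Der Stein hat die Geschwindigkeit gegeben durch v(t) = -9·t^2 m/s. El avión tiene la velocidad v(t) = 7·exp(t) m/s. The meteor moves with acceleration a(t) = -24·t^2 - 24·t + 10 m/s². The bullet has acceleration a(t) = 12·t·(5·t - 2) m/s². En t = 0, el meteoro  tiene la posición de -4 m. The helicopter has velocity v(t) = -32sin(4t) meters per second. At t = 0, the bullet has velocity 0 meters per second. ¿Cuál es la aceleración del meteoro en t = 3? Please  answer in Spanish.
Usando a(t) = -24·t^2 - 24·t + 10 y sustituyendo t = 3, encontramos a = -278.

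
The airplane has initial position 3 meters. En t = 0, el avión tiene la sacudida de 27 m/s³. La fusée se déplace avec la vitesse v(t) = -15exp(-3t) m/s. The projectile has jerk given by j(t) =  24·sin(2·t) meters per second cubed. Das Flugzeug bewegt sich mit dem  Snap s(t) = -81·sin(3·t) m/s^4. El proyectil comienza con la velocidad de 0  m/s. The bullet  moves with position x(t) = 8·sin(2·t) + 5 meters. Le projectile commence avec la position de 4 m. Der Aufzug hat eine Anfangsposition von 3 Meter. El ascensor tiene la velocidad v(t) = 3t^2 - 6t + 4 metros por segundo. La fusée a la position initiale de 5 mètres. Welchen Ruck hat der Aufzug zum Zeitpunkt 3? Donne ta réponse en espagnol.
Partiendo de la velocidad v(t) = 3·t^2 - 6·t + 4, tomamos 2 derivadas. Tomando d/dt de v(t), encontramos a(t) = 6·t - 6. Derivando la aceleración, obtenemos la sacudida: j(t) = 6. Tenemos la sacudida j(t) = 6. Sustituyendo t = 3: j(3) = 6.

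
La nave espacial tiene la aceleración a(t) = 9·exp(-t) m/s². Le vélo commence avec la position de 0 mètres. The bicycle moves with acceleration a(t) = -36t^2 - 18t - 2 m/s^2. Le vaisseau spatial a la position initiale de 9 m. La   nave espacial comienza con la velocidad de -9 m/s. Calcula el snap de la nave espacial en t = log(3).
Partiendo de la aceleración a(t) = 9·exp(-t), tomamos 2 derivadas. Derivando la aceleración, obtenemos la sacudida: j(t) = -9·exp(-t). Tomando d/dt de j(t), encontramos s(t) = 9·exp(-t). De la ecuación del snap s(t) = 9·exp(-t), sustituimos t = log(3) para obtener s = 3.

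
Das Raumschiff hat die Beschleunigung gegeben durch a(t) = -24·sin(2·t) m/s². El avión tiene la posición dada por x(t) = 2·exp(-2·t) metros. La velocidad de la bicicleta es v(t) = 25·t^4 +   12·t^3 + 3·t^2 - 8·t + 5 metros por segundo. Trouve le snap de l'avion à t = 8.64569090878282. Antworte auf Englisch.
Starting from position x(t) = 2·exp(-2·t), we take 4 derivatives. Taking d/dt of x(t), we find v(t) = -4·exp(-2·t). The derivative of velocity gives acceleration: a(t) = 8·exp(-2·t). Taking d/dt of a(t), we find j(t) = -16·exp(-2·t). Taking d/dt of j(t), we find s(t) = 32·exp(-2·t). Using s(t) = 32·exp(-2·t) and substituting t = 8.64569090878282, we find s = 9.89915832839381E-7.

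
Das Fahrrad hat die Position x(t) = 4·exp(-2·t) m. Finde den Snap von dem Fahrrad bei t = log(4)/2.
Um dies zu lösen, müssen wir 4 Ableitungen unserer Gleichung für die Position x(t) = 4·exp(-2·t) nehmen. Mit d/dt von x(t) finden wir v(t) = -8·exp(-2·t). Mit d/dt von v(t) finden wir a(t) = 16·exp(-2·t). Die Ableitung von der Beschleunigung ergibt den Ruck: j(t) = -32·exp(-2·t). Die Ableitung von dem Ruck ergibt den Snap: s(t) = 64·exp(-2·t). Aus der Gleichung für den Snap s(t) = 64·exp(-2·t), setzen wir t = log(4)/2 ein und erhalten s = 16.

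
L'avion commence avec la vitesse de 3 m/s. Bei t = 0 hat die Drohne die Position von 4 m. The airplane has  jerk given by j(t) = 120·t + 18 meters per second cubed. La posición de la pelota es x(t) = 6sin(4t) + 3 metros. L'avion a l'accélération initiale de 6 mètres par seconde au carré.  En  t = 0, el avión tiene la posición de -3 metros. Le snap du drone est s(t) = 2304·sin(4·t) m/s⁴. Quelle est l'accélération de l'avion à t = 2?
Nous devons intégrer notre équation du jerk j(t) = 120·t + 18 1 fois. En intégrant le jerk et en utilisant la condition initiale a(0) = 6, nous obtenons a(t) = 60·t^2 + 18·t + 6. De l'équation de l'accélération a(t) = 60·t^2 + 18·t + 6, nous substituons t = 2 pour obtenir a = 282.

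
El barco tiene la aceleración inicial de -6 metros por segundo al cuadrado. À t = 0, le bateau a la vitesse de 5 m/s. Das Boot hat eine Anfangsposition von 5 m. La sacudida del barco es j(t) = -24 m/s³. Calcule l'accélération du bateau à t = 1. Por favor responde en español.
Partiendo de la sacudida j(t) = -24, tomamos 1 antiderivada. Integrando la sacudida y usando la condición inicial a(0) = -6, obtenemos a(t) = -24·t - 6. Tenemos la aceleración a(t) = -24·t - 6. Sustituyendo t = 1: a(1) = -30.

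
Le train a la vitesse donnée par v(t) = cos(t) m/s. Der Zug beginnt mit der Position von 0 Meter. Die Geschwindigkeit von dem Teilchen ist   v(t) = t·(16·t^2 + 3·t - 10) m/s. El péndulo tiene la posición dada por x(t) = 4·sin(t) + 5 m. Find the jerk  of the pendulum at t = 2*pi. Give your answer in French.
Nous devons dériver notre équation de la position x(t) = 4·sin(t) + 5 3 fois. En prenant d/dt de x(t), nous trouvons v(t) = 4·cos(t). En dérivant la vitesse, nous obtenons l'accélération: a(t) = -4·sin(t). En prenant d/dt de a(t), nous trouvons j(t) = -4·cos(t). En utilisant j(t) = -4·cos(t) et en substituant t = 2*pi, nous trouvons j = -4.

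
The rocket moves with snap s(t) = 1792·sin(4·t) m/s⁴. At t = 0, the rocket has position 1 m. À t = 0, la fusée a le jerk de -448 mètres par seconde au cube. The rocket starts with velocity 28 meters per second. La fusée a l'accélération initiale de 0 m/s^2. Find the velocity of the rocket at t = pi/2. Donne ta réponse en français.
En partant du snap s(t) = 1792·sin(4·t), nous prenons 3 primitives. En intégrant le snap et en utilisant la condition initiale j(0) = -448, nous obtenons j(t) = -448·cos(4·t). L'intégrale du jerk, avec a(0) = 0, donne l'accélération: a(t) = -112·sin(4·t). La primitive de l'accélération est la vitesse. En utilisant v(0) = 28, nous obtenons v(t) = 28·cos(4·t). En utilisant v(t) = 28·cos(4·t) et en substituant t = pi/2, nous trouvons v = 28.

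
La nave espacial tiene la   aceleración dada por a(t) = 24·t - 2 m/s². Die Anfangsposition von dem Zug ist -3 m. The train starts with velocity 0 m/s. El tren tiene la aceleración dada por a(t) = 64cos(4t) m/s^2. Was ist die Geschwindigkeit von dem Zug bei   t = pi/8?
Wir müssen unsere Gleichung für die Beschleunigung a(t) = 64·cos(4·t) 1-mal integrieren. Das Integral von der Beschleunigung ist die Geschwindigkeit. Mit v(0) = 0 erhalten wir v(t) = 16·sin(4·t). Aus der Gleichung für die Geschwindigkeit v(t) = 16·sin(4·t), setzen wir t = pi/8 ein und erhalten v = 16.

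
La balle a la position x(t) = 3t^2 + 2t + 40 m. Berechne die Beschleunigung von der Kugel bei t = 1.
Wir müssen unsere Gleichung für die Position x(t) = 3·t^2 + 2·t + 40 2-mal ableiten. Mit d/dt von x(t) finden wir v(t) = 6·t + 2. Die Ableitung von der Geschwindigkeit ergibt die Beschleunigung: a(t) = 6. Wir haben die Beschleunigung a(t) = 6. Durch Einsetzen von t = 1: a(1) = 6.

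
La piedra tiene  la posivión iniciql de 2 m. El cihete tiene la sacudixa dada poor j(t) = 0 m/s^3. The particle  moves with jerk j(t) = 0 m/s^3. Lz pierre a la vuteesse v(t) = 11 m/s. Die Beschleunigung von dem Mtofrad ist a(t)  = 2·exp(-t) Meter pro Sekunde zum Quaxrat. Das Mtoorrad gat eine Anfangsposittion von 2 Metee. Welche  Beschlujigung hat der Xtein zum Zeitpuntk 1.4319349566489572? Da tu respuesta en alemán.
Wir müssen unsere Gleichung für die Geschwindigkeit v(t) = 11 1-mal ableiten. Durch Ableiten von der Geschwindigkeit erhalten wir die Beschleunigung: a(t) = 0. Aus der Gleichung für die Beschleunigung a(t) = 0, setzen wir t = 1.4319349566489572 ein und erhalten a = 0.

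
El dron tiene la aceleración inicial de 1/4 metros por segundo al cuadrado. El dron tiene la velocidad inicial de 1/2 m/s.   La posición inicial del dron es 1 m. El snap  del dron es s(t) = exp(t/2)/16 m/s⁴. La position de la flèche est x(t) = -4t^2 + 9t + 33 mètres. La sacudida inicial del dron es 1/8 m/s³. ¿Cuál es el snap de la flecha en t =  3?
Debemos derivar nuestra ecuación de la posición x(t) = -4·t^2 + 9·t + 33 4 veces. Tomando d/dt de x(t), encontramos v(t) = 9 - 8·t. Tomando d/dt de v(t), encontramos a(t) = -8. La derivada de la aceleración da la sacudida: j(t) = 0. La derivada de la sacudida da el snap: s(t) = 0. Usando s(t) = 0 y sustituyendo t = 3, encontramos s = 0.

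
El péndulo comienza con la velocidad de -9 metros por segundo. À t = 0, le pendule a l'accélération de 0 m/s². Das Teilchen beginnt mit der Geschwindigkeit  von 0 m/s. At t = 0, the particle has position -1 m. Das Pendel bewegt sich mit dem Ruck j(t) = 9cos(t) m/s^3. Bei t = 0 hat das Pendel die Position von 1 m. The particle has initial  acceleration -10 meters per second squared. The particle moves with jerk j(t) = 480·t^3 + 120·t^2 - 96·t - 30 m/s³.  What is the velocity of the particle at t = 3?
We must find the antiderivative of our jerk equation j(t) = 480·t^3 + 120·t^2 - 96·t - 30 2 times. Finding the integral of j(t) and using a(0) = -10: a(t) = 120·t^4 + 40·t^3 - 48·t^2 - 30·t - 10. The integral of acceleration, with v(0) = 0, gives velocity: v(t) = t·(24·t^4 + 10·t^3 - 16·t^2 - 15·t - 10). Using v(t) = t·(24·t^4 + 10·t^3 - 16·t^2 - 15·t - 10) and substituting t = 3, we find v = 6045.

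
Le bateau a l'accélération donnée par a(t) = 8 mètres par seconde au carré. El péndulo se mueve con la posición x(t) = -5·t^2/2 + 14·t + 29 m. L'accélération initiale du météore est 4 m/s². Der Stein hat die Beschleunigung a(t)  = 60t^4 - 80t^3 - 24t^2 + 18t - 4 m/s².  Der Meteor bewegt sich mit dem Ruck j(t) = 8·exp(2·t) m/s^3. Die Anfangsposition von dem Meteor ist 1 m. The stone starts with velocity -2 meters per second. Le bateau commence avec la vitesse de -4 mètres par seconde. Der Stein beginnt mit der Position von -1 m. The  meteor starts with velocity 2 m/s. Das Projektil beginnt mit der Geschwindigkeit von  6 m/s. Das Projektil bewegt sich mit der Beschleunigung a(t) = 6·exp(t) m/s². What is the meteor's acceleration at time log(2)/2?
Starting from jerk j(t) = 8·exp(2·t), we take 1 integral. Finding the antiderivative of j(t) and using a(0) = 4: a(t) = 4·exp(2·t). From the given acceleration equation a(t) = 4·exp(2·t), we substitute t = log(2)/2 to get a = 8.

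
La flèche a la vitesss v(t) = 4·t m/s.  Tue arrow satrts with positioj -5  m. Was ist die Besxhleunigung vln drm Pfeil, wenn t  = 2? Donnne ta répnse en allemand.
Wir müssen unsere Gleichung für die Geschwindigkeit v(t) = 4·t 1-mal ableiten. Mit d/dt von v(t) finden wir a(t) = 4. Wir haben die Beschleunigung a(t) = 4. Durch Einsetzen von t = 2: a(2) = 4.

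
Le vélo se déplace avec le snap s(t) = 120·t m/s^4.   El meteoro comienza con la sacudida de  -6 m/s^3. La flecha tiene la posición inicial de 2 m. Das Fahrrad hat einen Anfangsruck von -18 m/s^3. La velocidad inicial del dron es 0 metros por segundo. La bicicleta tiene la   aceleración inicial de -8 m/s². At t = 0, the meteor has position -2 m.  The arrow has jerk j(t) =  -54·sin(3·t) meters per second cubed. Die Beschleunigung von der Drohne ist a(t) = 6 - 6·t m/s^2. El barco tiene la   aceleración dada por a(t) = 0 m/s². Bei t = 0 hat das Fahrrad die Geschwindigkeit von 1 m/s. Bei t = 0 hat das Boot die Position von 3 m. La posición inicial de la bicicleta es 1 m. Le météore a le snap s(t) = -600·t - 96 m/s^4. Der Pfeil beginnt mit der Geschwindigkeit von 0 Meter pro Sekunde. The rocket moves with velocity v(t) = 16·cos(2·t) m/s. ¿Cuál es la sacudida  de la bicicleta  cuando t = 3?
Partiendo del snap s(t) = 120·t, tomamos 1 integral. La integral del snap, con j(0) = -18, da la sacudida: j(t) = 60·t^2 - 18. De la ecuación de la sacudida j(t) = 60·t^2 - 18, sustituimos t = 3 para obtener j = 522.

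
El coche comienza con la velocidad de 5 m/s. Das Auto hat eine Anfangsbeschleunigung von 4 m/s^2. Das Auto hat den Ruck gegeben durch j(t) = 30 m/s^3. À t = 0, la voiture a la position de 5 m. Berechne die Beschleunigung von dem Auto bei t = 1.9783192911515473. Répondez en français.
Nous devons intégrer notre équation du jerk j(t) = 30 1 fois. La primitive du jerk est l'accélération. En utilisant a(0) = 4, nous obtenons a(t) = 30·t + 4. En utilisant a(t) = 30·t + 4 et en substituant t = 1.9783192911515473, nous trouvons a = 63.3495787345464.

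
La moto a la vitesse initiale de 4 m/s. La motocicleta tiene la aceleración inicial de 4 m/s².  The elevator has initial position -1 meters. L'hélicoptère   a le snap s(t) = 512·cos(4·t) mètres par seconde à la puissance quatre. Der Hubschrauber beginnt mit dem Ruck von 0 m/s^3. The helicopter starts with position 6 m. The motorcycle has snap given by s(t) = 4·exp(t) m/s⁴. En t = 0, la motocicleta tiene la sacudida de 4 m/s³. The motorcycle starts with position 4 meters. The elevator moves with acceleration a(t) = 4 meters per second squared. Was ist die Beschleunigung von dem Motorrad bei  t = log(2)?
Wir müssen das Integral unserer Gleichung für den Snap s(t) = 4·exp(t) 2-mal finden. Das Integral von dem Snap, mit j(0) = 4, ergibt den Ruck: j(t) = 4·exp(t). Mit ∫j(t)dt und Anwendung von a(0) = 4, finden wir a(t) = 4·exp(t). Mit a(t) = 4·exp(t) und Einsetzen von t = log(2), finden wir a = 8.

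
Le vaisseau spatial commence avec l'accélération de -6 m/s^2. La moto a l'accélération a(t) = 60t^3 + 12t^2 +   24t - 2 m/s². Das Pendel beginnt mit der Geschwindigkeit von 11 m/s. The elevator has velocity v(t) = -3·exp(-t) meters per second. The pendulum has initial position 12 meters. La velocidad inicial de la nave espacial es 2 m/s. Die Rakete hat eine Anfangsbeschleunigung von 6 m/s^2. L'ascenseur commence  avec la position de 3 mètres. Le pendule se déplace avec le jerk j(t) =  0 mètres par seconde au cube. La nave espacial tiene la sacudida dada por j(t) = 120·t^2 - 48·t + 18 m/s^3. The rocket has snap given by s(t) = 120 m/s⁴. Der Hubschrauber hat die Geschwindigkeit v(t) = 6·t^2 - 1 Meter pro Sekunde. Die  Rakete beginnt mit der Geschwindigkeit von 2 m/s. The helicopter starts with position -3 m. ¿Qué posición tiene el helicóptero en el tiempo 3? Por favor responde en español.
Debemos encontrar la integral de nuestra ecuación de la velocidad v(t) = 6·t^2 - 1 1 vez. Integrando la velocidad y usando la condición inicial x(0) = -3, obtenemos x(t) = 2·t^3 - t - 3. Tenemos la posición x(t) = 2·t^3 - t - 3. Sustituyendo t = 3: x(3) = 48.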